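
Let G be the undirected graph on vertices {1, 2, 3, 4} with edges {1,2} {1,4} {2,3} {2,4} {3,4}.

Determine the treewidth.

2

A width-2 tree decomposition is:
Bags: B1 = {2, 3, 4}  B2 = {1, 2, 4}
Tree: B1–B2
The largest bag has 3 vertices, giving width 2; this decomposition certifies tw(G) ≤ 2. Conversely, {1, 2, 4} is a clique of size 3, and the vertices of any clique must share a bag in every tree decomposition; so some bag has ≥ 3 vertices and tw(G) ≥ 2. Hence tw(G) = 2 exactly.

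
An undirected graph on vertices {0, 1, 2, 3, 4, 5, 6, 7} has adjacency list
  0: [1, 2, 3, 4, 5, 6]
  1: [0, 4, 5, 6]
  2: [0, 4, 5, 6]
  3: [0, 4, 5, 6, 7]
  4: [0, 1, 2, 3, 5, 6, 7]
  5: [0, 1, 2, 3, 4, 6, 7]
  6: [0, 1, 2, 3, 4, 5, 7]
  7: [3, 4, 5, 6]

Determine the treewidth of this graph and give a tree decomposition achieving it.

The largest bag has 5 vertices, giving width 4; this decomposition certifies tw(G) ≤ 4. For the lower bound, the 5 vertices {0, 1, 4, 5, 6} are pairwise adjacent, and any tree decomposition puts a clique entirely inside one bag — forcing width ≥ 4. Hence tw(G) = 4 exactly.

Treewidth 4.
Bags: B1 = {0, 3, 4, 5, 6}  B2 = {0, 1, 4, 5, 6}  B3 = {0, 2, 4, 5, 6}  B4 = {3, 4, 5, 6, 7}
Tree: B1–B2, B2–B3, B1–B4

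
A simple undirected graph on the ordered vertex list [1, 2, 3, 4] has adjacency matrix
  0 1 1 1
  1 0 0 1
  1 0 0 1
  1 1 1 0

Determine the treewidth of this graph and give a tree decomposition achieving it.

Every bag has size at most 3, so the width is 3 − 1 = 2 and tw(G) ≤ 2. On the other hand G contains the 3-clique {1, 2, 4}. A clique must lie in a single bag of any decomposition, so no decomposition can have width below 2. The upper and lower bounds meet at 2, so that is the treewidth.

Treewidth 2.
One such decomposition:
Bags: B1 = {1, 2, 4}  B2 = {1, 3, 4}
Tree: B1–B2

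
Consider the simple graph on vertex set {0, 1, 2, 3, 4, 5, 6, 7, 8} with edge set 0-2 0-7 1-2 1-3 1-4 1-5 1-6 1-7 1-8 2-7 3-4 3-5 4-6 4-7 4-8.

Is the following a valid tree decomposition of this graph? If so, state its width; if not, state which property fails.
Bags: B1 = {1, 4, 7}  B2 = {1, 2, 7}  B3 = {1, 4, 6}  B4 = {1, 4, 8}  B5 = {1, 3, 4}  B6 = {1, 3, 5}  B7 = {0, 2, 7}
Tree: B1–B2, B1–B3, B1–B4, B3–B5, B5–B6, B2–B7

Yes; width 2.

Every vertex of G appears in some bag (union = {0, 1, 2, 3, 4, 5, 6, 7, 8}); every edge is covered by a bag; and for each vertex v the set of bags containing v is connected in the bag tree. The decomposition is therefore valid. The largest bag has 3 vertices, so the width is 2.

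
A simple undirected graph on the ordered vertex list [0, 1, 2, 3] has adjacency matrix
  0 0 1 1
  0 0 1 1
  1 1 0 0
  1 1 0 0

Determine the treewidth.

2

A width-2 tree decomposition is:
Bags: B1 = {1, 2, 3}  B2 = {0, 2, 3}
Tree: B1–B2
Every bag has size at most 3, so the width is 3 − 1 = 2 and tw(G) ≤ 2. For the lower bound, G contains the cycle 3–1–2–0–3, so G is not a forest; only forests have treewidth ≤ 1, hence tw(G) ≥ 2. Combining the bounds, tw(G) = 2.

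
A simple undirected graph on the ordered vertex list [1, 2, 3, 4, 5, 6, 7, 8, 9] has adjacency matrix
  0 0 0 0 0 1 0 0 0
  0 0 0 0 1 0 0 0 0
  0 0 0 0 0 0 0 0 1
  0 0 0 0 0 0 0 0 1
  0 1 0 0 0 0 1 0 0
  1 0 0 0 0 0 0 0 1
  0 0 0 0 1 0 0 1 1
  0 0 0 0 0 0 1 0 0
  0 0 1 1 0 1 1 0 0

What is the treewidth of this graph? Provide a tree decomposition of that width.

Treewidth 1.
One such decomposition:
Bags: B1 = {7, 8}  B2 = {7, 9}  B3 = {3, 9}  B4 = {6, 9}  B5 = {5, 7}  B6 = {2, 5}  B7 = {1, 6}  B8 = {4, 9}
Tree: B1–B2, B2–B3, B2–B4, B2–B5, B5–B6, B4–B7, B4–B8

The largest bag has 2 vertices, giving width 1; this decomposition certifies tw(G) ≤ 1. G has an edge, so its treewidth is at least 1. Therefore the treewidth is 1.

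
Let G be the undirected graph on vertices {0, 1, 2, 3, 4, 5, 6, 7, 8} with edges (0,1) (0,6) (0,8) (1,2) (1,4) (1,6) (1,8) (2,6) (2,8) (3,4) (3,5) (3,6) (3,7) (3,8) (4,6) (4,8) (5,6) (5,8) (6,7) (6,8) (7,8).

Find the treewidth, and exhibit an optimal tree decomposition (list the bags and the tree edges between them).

The largest bag has 4 vertices, giving width 3; this decomposition certifies tw(G) ≤ 3. For the lower bound, the 4 vertices {0, 1, 6, 8} are pairwise adjacent, and any tree decomposition puts a clique entirely inside one bag — forcing width ≥ 3. The upper and lower bounds meet at 3, so that is the treewidth.

Treewidth 3.
One such decomposition:
Bags: B1 = {0, 1, 6, 8}  B2 = {1, 4, 6, 8}  B3 = {3, 4, 6, 8}  B4 = {3, 5, 6, 8}  B5 = {1, 2, 6, 8}  B6 = {3, 6, 7, 8}
Tree: B1–B2, B2–B3, B3–B4, B1–B5, B3–B6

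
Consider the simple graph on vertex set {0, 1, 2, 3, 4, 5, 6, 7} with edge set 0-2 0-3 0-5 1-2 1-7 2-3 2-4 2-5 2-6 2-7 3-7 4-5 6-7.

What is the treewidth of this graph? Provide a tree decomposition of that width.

Treewidth 2.
Bags: B1 = {2, 3, 7}  B2 = {0, 2, 3}  B3 = {0, 2, 5}  B4 = {1, 2, 7}  B5 = {2, 6, 7}  B6 = {2, 4, 5}
Tree: B1–B2, B2–B3, B1–B4, B1–B5, B3–B6

Each bag holds 3 vertices, so the decomposition has width 2, which upper-bounds the treewidth. For the lower bound, the 3 vertices {0, 2, 3} are pairwise adjacent, and any tree decomposition puts a clique entirely inside one bag — forcing width ≥ 2. Hence tw(G) = 2 exactly.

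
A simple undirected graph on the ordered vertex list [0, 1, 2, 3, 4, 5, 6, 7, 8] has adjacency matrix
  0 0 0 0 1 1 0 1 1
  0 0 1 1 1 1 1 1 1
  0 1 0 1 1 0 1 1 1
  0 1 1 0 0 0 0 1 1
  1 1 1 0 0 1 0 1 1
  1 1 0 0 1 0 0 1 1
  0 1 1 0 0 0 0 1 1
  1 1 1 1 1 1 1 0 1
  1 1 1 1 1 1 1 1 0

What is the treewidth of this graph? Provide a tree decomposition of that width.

Every bag has size at most 5, so the width is 5 − 1 = 4 and tw(G) ≤ 4. Conversely, {0, 4, 5, 7, 8} is a clique of size 5, and the vertices of any clique must share a bag in every tree decomposition; so some bag has ≥ 5 vertices and tw(G) ≥ 4. Combining the bounds, tw(G) = 4.

Treewidth 4.
One such decomposition:
Bags: B1 = {1, 2, 6, 7, 8}  B2 = {1, 2, 4, 7, 8}  B3 = {1, 4, 5, 7, 8}  B4 = {1, 2, 3, 7, 8}  B5 = {0, 4, 5, 7, 8}
Tree: B1–B2, B2–B3, B1–B4, B3–B5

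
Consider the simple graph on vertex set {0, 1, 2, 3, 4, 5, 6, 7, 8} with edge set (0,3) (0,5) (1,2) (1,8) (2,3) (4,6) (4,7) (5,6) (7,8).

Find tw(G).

A width-2 tree decomposition is:
Bags: B1 = {0, 2, 3}  B2 = {0, 2, 5}  B3 = {2, 5, 6}  B4 = {2, 4, 6}  B5 = {2, 4, 7}  B6 = {2, 7, 8}  B7 = {1, 2, 8}
Tree: B1–B2, B2–B3, B3–B4, B4–B5, B5–B6, B6–B7
Every bag has size at most 3, so the width is 3 − 1 = 2 and tw(G) ≤ 2. For the lower bound, G contains the cycle 2–3–0–5–6–4–7–8–1–2, so G is not a forest; only forests have treewidth ≤ 1, hence tw(G) ≥ 2. The upper and lower bounds meet at 2, so that is the treewidth.

2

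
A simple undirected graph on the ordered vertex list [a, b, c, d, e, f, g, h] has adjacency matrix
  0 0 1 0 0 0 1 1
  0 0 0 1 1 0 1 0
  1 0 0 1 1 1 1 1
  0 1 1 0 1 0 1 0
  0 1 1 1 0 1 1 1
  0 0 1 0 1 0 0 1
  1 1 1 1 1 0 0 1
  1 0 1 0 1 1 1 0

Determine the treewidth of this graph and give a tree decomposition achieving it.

Each bag holds 4 vertices, so the decomposition has width 3, which upper-bounds the treewidth. On the other hand G contains the 4-clique {c, d, e, g}. A clique must lie in a single bag of any decomposition, so no decomposition can have width below 3. Combining the bounds, tw(G) = 3.

Treewidth 3.
Bags: B1 = {c, e, f, h}  B2 = {c, e, g, h}  B3 = {a, c, g, h}  B4 = {c, d, e, g}  B5 = {b, d, e, g}
Tree: B1–B2, B2–B3, B2–B4, B4–B5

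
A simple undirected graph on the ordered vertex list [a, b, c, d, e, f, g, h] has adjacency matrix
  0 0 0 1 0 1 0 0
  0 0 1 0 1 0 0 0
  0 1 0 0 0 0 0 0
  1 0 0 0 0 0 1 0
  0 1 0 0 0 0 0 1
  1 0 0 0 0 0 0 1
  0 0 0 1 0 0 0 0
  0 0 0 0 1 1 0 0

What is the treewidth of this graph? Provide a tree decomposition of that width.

The largest bag has 2 vertices, giving width 1; this decomposition certifies tw(G) ≤ 1. Any graph with an edge has treewidth ≥ 1, and G has the edge g–d. The upper and lower bounds meet at 1, so that is the treewidth.

Treewidth 1.
One such decomposition:
Bags: B1 = {d, g}  B2 = {a, d}  B3 = {a, f}  B4 = {f, h}  B5 = {e, h}  B6 = {b, e}  B7 = {b, c}
Tree: B1–B2, B2–B3, B3–B4, B4–B5, B5–B6, B6–B7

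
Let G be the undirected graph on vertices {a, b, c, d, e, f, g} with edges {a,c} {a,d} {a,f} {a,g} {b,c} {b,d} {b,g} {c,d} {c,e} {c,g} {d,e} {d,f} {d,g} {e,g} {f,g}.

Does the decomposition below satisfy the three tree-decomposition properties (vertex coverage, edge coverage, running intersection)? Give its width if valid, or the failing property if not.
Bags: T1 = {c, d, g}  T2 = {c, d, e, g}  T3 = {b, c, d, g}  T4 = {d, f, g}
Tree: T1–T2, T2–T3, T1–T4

A tree decomposition must satisfy three properties: every vertex lies in some bag; for every edge, both endpoints lie together in some bag; and for every vertex, the bags containing it form a connected subtree. Here vertex a appears in no bag, so the decomposition is invalid.

No — vertex a appears in no bag.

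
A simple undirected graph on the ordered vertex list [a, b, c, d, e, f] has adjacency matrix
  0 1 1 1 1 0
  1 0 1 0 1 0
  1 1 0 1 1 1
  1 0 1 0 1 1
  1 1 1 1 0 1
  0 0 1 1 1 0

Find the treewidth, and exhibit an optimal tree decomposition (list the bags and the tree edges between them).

Each bag holds 4 vertices, so the decomposition has width 3, which upper-bounds the treewidth. On the other hand G contains the 4-clique {c, d, e, f}. A clique must lie in a single bag of any decomposition, so no decomposition can have width below 3. Combining the bounds, tw(G) = 3.

Treewidth 3.
One optimal decomposition is:
Bags: B1 = {a, c, d, e}  B2 = {c, d, e, f}  B3 = {a, b, c, e}
Tree: B1–B2, B1–B3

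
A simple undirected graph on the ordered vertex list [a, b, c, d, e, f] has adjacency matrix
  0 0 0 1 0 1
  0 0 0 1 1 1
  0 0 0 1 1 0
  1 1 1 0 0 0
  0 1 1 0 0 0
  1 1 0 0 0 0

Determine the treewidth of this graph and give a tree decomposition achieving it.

Treewidth 2.
One optimal decomposition is:
Bags: B1 = {c, d, e}  B2 = {b, d, e}  B3 = {a, b, d}  B4 = {a, b, f}
Tree: B1–B2, B2–B3, B3–B4

Each bag holds 3 vertices, so the decomposition has width 2, which upper-bounds the treewidth. For the lower bound, G contains the cycle c–e–b–d–c, so G is not a forest; only forests have treewidth ≤ 1, hence tw(G) ≥ 2. Combining the bounds, tw(G) = 2.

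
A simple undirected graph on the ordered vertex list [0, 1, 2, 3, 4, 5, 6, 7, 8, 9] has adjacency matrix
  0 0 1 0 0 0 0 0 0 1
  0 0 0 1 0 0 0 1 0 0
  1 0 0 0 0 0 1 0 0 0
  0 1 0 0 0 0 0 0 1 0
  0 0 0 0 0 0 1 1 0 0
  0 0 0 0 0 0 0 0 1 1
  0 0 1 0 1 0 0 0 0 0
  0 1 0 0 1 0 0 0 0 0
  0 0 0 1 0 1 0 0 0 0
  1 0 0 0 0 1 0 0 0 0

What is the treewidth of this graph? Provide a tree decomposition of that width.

Treewidth 2.
One optimal decomposition is:
Bags: B1 = {3, 5, 8}  B2 = {3, 5, 9}  B3 = {0, 3, 9}  B4 = {0, 2, 3}  B5 = {2, 3, 6}  B6 = {3, 4, 6}  B7 = {3, 4, 7}  B8 = {1, 3, 7}
Tree: B1–B2, B2–B3, B3–B4, B4–B5, B5–B6, B6–B7, B7–B8

Each bag holds 3 vertices, so the decomposition has width 2, which upper-bounds the treewidth. For the lower bound, G contains the cycle 3–8–5–9–0–2–6–4–7–1–3, so G is not a forest; only forests have treewidth ≤ 1, hence tw(G) ≥ 2. Combining the bounds, tw(G) = 2.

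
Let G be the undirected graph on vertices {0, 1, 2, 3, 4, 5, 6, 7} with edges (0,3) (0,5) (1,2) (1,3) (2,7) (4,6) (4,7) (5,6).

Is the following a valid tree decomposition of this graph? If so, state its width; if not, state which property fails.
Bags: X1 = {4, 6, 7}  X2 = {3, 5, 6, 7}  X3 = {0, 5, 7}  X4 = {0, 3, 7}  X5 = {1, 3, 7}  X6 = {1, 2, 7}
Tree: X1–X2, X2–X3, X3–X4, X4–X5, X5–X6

No — bags containing vertex 3 are not connected in the tree.

A tree decomposition must satisfy three properties: every vertex lies in some bag; for every edge, both endpoints lie together in some bag; and for every vertex, the bags containing it form a connected subtree. Here bags containing vertex 3 are not connected in the tree, so the decomposition is invalid.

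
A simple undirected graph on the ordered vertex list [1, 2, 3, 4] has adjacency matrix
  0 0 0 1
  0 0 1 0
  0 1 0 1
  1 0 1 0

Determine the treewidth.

1

A width-1 tree decomposition is:
Bags: B1 = {2, 3}  B2 = {3, 4}  B3 = {1, 4}
Tree: B1–B2, B2–B3
The largest bag has 2 vertices, giving width 1; this decomposition certifies tw(G) ≤ 1. Any graph with an edge has treewidth ≥ 1, and G has the edge 2–3. The upper and lower bounds meet at 1, so that is the treewidth.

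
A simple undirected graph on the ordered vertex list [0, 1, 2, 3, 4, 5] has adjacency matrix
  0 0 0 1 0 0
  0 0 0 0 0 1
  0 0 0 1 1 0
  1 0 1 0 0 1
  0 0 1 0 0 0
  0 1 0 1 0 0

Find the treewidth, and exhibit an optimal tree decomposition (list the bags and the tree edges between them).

Treewidth 1.
One such decomposition:
Bags: B1 = {3, 5}  B2 = {2, 3}  B3 = {2, 4}  B4 = {1, 5}  B5 = {0, 3}
Tree: B1–B2, B2–B3, B1–B4, B1–B5

The largest bag has 2 vertices, giving width 1; this decomposition certifies tw(G) ≤ 1. G has an edge, so its treewidth is at least 1. Therefore the treewidth is 1.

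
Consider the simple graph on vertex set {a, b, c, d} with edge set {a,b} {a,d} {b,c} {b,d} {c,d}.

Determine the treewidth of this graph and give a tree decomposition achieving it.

Treewidth 2.
One such decomposition:
Bags: B1 = {b, c, d}  B2 = {a, b, d}
Tree: B1–B2

The largest bag has 3 vertices, giving width 2; this decomposition certifies tw(G) ≤ 2. On the other hand G contains the 3-clique {b, c, d}. A clique must lie in a single bag of any decomposition, so no decomposition can have width below 2. The upper and lower bounds meet at 2, so that is the treewidth.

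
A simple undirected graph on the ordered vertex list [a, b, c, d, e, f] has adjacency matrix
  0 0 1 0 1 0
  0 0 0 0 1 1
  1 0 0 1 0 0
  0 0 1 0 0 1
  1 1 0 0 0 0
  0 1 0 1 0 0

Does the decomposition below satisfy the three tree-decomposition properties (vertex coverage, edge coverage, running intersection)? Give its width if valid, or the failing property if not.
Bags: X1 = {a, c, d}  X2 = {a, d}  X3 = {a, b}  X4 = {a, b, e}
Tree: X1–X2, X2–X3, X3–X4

A tree decomposition must satisfy three properties: every vertex lies in some bag; for every edge, both endpoints lie together in some bag; and for every vertex, the bags containing it form a connected subtree. Here vertex f appears in no bag, so the decomposition is invalid.

No — vertex f appears in no bag.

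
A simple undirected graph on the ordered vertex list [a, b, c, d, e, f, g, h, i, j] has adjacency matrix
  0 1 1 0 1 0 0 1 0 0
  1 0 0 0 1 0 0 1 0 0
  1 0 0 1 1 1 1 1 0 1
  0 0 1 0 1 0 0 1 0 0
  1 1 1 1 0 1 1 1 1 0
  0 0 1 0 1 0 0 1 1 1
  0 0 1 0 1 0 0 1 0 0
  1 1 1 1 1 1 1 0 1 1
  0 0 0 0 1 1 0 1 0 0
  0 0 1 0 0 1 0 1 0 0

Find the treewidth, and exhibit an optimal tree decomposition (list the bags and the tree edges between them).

Treewidth 3.
One such decomposition:
Bags: B1 = {a, c, e, h}  B2 = {c, e, f, h}  B3 = {e, f, h, i}  B4 = {c, e, g, h}  B5 = {c, d, e, h}  B6 = {a, b, e, h}  B7 = {c, f, h, j}
Tree: B1–B2, B2–B3, B2–B4, B4–B5, B1–B6, B2–B7

Every bag has size at most 4, so the width is 4 − 1 = 3 and tw(G) ≤ 3. For the lower bound, the 4 vertices {c, f, h, j} are pairwise adjacent, and any tree decomposition puts a clique entirely inside one bag — forcing width ≥ 3. The upper and lower bounds meet at 3, so that is the treewidth.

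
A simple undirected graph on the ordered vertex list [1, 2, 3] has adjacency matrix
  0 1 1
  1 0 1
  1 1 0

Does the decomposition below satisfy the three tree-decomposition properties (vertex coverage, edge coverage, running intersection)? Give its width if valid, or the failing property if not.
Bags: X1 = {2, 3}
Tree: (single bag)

A tree decomposition must satisfy three properties: every vertex lies in some bag; for every edge, both endpoints lie together in some bag; and for every vertex, the bags containing it form a connected subtree. Here vertex 1 appears in no bag, so the decomposition is invalid.

No — vertex 1 appears in no bag.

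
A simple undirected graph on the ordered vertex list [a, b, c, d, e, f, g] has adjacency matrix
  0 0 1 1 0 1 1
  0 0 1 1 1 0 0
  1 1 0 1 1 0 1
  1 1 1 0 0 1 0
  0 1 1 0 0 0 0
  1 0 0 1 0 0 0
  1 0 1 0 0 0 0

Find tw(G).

2

A width-2 tree decomposition is:
Bags: B1 = {a, c, d}  B2 = {a, c, g}  B3 = {b, c, d}  B4 = {a, d, f}  B5 = {b, c, e}
Tree: B1–B2, B1–B3, B1–B4, B3–B5
Each bag holds 3 vertices, so the decomposition has width 2, which upper-bounds the treewidth. On the other hand G contains the 3-clique {a, c, d}. A clique must lie in a single bag of any decomposition, so no decomposition can have width below 2. Hence tw(G) = 2 exactly.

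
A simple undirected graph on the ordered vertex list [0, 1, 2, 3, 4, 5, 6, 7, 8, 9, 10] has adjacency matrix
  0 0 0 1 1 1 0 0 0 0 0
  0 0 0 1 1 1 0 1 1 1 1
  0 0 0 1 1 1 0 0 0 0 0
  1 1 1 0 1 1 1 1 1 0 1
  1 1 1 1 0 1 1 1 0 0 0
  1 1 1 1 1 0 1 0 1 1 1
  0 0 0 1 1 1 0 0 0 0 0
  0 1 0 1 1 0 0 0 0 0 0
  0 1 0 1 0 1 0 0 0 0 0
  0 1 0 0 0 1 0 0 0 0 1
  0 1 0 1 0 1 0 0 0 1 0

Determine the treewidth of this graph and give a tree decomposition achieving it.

The largest bag has 4 vertices, giving width 3; this decomposition certifies tw(G) ≤ 3. On the other hand G contains the 4-clique {1, 5, 9, 10}. A clique must lie in a single bag of any decomposition, so no decomposition can have width below 3. The upper and lower bounds meet at 3, so that is the treewidth.

Treewidth 3.
Bags: B1 = {1, 3, 4, 5}  B2 = {1, 3, 5, 8}  B3 = {1, 3, 4, 7}  B4 = {2, 3, 4, 5}  B5 = {0, 3, 4, 5}  B6 = {3, 4, 5, 6}  B7 = {1, 3, 5, 10}  B8 = {1, 5, 9, 10}
Tree: B1–B2, B1–B3, B1–B4, B4–B5, B5–B6, B1–B7, B7–B8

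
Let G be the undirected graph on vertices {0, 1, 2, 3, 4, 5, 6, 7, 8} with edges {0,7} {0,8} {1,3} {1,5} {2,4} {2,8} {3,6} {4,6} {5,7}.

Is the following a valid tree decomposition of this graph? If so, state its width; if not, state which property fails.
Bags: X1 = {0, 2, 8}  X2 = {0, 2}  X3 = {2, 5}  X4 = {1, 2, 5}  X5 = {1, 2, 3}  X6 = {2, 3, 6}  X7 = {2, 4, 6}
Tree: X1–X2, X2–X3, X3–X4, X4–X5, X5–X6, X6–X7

A tree decomposition must satisfy three properties: every vertex lies in some bag; for every edge, both endpoints lie together in some bag; and for every vertex, the bags containing it form a connected subtree. Here vertex 7 appears in no bag, so the decomposition is invalid.

No — vertex 7 appears in no bag.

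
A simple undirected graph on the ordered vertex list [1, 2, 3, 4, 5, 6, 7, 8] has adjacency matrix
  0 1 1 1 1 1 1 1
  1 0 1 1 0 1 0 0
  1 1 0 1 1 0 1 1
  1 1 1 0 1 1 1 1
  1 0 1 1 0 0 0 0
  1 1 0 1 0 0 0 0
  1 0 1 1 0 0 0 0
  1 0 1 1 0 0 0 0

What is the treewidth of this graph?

3

A width-3 tree decomposition is:
Bags: B1 = {1, 3, 4, 7}  B2 = {1, 3, 4, 8}  B3 = {1, 2, 3, 4}  B4 = {1, 3, 4, 5}  B5 = {1, 2, 4, 6}
Tree: B1–B2, B1–B3, B2–B4, B3–B5
Each bag holds 4 vertices, so the decomposition has width 3, which upper-bounds the treewidth. On the other hand G contains the 4-clique {1, 3, 4, 8}. A clique must lie in a single bag of any decomposition, so no decomposition can have width below 3. Therefore the treewidth is 3.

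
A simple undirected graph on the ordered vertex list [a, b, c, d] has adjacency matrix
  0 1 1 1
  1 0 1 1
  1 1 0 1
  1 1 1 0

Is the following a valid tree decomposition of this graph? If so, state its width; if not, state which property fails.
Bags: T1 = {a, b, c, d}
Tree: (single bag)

Yes; width 3.

Checking the three conditions: (i) the bags cover all of {a, b, c, d}; (ii) for each edge, some bag contains both endpoints; (iii) the bags containing any fixed vertex form a subtree. All hold, so the decomposition is valid with width 4 − 1 = 3.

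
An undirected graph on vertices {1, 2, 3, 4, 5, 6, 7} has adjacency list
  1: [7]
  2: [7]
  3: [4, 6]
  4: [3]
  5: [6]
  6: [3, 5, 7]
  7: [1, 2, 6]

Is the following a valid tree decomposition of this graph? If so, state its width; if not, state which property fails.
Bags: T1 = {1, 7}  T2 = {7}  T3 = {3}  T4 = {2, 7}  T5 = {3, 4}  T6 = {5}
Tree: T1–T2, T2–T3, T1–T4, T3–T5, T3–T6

No — vertex 6 appears in no bag.

A tree decomposition must satisfy three properties: every vertex lies in some bag; for every edge, both endpoints lie together in some bag; and for every vertex, the bags containing it form a connected subtree. Here vertex 6 appears in no bag, so the decomposition is invalid.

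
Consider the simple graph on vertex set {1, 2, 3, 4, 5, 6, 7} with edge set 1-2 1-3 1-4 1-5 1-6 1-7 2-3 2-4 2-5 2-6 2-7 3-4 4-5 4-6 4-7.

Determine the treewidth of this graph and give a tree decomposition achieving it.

Treewidth 3.
Bags: B1 = {1, 2, 4, 6}  B2 = {1, 2, 4, 7}  B3 = {1, 2, 3, 4}  B4 = {1, 2, 4, 5}
Tree: B1–B2, B1–B3, B2–B4

Each bag holds 4 vertices, so the decomposition has width 3, which upper-bounds the treewidth. For the lower bound, the 4 vertices {1, 2, 3, 4} are pairwise adjacent, and any tree decomposition puts a clique entirely inside one bag — forcing width ≥ 3. Therefore the treewidth is 3.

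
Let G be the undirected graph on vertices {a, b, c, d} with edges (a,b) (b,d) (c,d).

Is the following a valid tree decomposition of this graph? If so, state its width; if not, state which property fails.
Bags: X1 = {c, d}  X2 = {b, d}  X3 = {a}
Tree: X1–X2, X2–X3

No — edge (b,a) lies in no bag.

A tree decomposition must satisfy three properties: every vertex lies in some bag; for every edge, both endpoints lie together in some bag; and for every vertex, the bags containing it form a connected subtree. Here edge (b,a) lies in no bag, so the decomposition is invalid.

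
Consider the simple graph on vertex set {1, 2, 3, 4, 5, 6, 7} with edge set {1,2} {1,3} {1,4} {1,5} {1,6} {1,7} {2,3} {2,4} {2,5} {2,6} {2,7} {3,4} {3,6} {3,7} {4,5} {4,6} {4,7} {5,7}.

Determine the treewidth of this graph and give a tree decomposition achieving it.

Treewidth 4.
One optimal decomposition is:
Bags: B1 = {1, 2, 3, 4, 6}  B2 = {1, 2, 3, 4, 7}  B3 = {1, 2, 4, 5, 7}
Tree: B1–B2, B2–B3

Each bag holds 5 vertices, so the decomposition has width 4, which upper-bounds the treewidth. On the other hand G contains the 5-clique {1, 2, 3, 4, 6}. A clique must lie in a single bag of any decomposition, so no decomposition can have width below 4. Hence tw(G) = 4 exactly.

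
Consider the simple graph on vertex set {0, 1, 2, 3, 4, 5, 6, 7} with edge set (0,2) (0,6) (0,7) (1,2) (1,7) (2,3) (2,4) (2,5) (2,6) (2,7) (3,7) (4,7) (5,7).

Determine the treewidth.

2

A width-2 tree decomposition is:
Bags: B1 = {2, 4, 7}  B2 = {0, 2, 7}  B3 = {1, 2, 7}  B4 = {2, 5, 7}  B5 = {2, 3, 7}  B6 = {0, 2, 6}
Tree: B1–B2, B1–B3, B3–B4, B2–B5, B2–B6
The largest bag has 3 vertices, giving width 2; this decomposition certifies tw(G) ≤ 2. For the lower bound, the 3 vertices {0, 2, 6} are pairwise adjacent, and any tree decomposition puts a clique entirely inside one bag — forcing width ≥ 2. Hence tw(G) = 2 exactly.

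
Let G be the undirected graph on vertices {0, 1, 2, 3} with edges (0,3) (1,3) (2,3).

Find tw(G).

A width-1 tree decomposition is:
Bags: B1 = {2, 3}  B2 = {0, 3}  B3 = {1, 3}
Tree: B1–B2, B1–B3
Each bag holds 2 vertices, so the decomposition has width 1, which upper-bounds the treewidth. Since G has at least one edge (e.g. 3–2), it is not an edgeless graph, so tw(G) ≥ 1. The upper and lower bounds meet at 1, so that is the treewidth.

1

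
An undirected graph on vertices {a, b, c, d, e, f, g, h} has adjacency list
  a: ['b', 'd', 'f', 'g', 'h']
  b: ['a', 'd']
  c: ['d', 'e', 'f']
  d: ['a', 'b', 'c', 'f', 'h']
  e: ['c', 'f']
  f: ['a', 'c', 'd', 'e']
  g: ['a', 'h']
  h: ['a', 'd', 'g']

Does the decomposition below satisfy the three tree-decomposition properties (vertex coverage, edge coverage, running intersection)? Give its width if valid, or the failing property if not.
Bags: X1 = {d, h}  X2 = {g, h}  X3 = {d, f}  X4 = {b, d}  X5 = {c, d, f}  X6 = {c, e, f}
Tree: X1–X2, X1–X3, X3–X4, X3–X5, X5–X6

No — vertex a appears in no bag.

A tree decomposition must satisfy three properties: every vertex lies in some bag; for every edge, both endpoints lie together in some bag; and for every vertex, the bags containing it form a connected subtree. Here vertex a appears in no bag, so the decomposition is invalid.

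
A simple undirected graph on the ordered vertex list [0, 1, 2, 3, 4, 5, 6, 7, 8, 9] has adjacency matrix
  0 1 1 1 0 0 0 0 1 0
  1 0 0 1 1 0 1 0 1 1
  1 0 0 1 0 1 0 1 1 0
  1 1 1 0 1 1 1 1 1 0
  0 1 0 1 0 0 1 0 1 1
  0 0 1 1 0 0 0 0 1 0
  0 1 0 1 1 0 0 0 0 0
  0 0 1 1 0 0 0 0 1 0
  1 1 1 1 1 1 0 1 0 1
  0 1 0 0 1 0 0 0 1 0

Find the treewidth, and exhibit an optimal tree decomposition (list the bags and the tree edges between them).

Treewidth 3.
One optimal decomposition is:
Bags: B1 = {2, 3, 5, 8}  B2 = {0, 2, 3, 8}  B3 = {0, 1, 3, 8}  B4 = {1, 3, 4, 8}  B5 = {1, 3, 4, 6}  B6 = {1, 4, 8, 9}  B7 = {2, 3, 7, 8}
Tree: B1–B2, B2–B3, B3–B4, B4–B5, B4–B6, B1–B7

Every bag has size at most 4, so the width is 4 − 1 = 3 and tw(G) ≤ 3. Conversely, {1, 4, 8, 9} is a clique of size 4, and the vertices of any clique must share a bag in every tree decomposition; so some bag has ≥ 4 vertices and tw(G) ≥ 3. Hence tw(G) = 3 exactly.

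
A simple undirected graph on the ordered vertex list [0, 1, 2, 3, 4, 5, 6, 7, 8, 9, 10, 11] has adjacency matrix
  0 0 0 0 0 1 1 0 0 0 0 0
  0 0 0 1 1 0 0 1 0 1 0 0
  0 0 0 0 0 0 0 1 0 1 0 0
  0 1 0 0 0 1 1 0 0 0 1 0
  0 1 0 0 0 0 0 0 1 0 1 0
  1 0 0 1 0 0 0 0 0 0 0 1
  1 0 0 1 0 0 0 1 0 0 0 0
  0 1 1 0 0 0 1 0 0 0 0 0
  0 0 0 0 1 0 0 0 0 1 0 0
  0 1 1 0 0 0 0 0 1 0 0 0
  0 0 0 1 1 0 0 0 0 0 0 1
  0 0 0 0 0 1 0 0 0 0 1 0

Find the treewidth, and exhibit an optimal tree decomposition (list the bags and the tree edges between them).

Treewidth 3.
One optimal decomposition is:
Bags: B1 = {2, 7, 8, 9}  B2 = {1, 7, 8, 9}  B3 = {1, 4, 7, 8}  B4 = {1, 4, 6, 7}  B5 = {1, 3, 4, 6}  B6 = {3, 4, 6, 10}  B7 = {0, 3, 6, 10}  B8 = {0, 3, 5, 10}  B9 = {0, 5, 10, 11}
Tree: B1–B2, B2–B3, B3–B4, B4–B5, B5–B6, B6–B7, B7–B8, B8–B9

Every bag has size at most 4, so the width is 4 − 1 = 3 and tw(G) ≤ 3. For the lower bound: the 4 vertex sets {2,8,9}, {7}, {1}, {3,4,6,10} are disjoint, each induces a connected subgraph, and every pair is joined by at least one edge of G. Contracting each set to a single vertex therefore yields K_{4} as a minor, and since treewidth is minor-monotone, tw(G) ≥ tw(K_{4}) = 3. The upper and lower bounds meet at 3, so that is the treewidth.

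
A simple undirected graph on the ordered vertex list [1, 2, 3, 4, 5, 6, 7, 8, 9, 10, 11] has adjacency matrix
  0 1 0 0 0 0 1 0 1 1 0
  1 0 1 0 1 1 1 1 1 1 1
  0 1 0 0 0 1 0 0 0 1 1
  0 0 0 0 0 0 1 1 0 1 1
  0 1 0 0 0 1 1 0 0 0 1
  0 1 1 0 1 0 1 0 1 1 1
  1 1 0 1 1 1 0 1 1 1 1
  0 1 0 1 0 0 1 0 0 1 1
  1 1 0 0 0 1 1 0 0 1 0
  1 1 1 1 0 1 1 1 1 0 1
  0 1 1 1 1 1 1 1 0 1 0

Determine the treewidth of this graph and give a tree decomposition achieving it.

Treewidth 4.
One such decomposition:
Bags: B1 = {2, 7, 8, 10, 11}  B2 = {2, 6, 7, 10, 11}  B3 = {2, 5, 6, 7, 11}  B4 = {2, 3, 6, 10, 11}  B5 = {2, 6, 7, 9, 10}  B6 = {1, 2, 7, 9, 10}  B7 = {4, 7, 8, 10, 11}
Tree: B1–B2, B2–B3, B2–B4, B2–B5, B5–B6, B1–B7

The largest bag has 5 vertices, giving width 4; this decomposition certifies tw(G) ≤ 4. For the lower bound, the 5 vertices {2, 3, 6, 10, 11} are pairwise adjacent, and any tree decomposition puts a clique entirely inside one bag — forcing width ≥ 4. Hence tw(G) = 4 exactly.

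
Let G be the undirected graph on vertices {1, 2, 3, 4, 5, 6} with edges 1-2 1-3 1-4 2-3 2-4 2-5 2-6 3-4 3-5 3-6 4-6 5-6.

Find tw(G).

A width-3 tree decomposition is:
Bags: B1 = {1, 2, 3, 4}  B2 = {2, 3, 4, 6}  B3 = {2, 3, 5, 6}
Tree: B1–B2, B2–B3
Each bag holds 4 vertices, so the decomposition has width 3, which upper-bounds the treewidth. For the lower bound, the 4 vertices {1, 2, 3, 4} are pairwise adjacent, and any tree decomposition puts a clique entirely inside one bag — forcing width ≥ 3. Combining the bounds, tw(G) = 3.

3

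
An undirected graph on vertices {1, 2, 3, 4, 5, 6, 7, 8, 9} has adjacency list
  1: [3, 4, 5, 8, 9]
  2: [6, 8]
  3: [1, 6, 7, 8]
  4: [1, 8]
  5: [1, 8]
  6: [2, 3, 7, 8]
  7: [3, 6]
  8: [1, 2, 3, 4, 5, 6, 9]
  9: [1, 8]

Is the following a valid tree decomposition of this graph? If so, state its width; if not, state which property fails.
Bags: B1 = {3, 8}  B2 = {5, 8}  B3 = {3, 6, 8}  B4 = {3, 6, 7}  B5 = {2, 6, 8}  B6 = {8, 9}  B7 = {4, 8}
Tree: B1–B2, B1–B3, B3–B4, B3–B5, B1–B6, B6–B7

No — vertex 1 appears in no bag.

A tree decomposition must satisfy three properties: every vertex lies in some bag; for every edge, both endpoints lie together in some bag; and for every vertex, the bags containing it form a connected subtree. Here vertex 1 appears in no bag, so the decomposition is invalid.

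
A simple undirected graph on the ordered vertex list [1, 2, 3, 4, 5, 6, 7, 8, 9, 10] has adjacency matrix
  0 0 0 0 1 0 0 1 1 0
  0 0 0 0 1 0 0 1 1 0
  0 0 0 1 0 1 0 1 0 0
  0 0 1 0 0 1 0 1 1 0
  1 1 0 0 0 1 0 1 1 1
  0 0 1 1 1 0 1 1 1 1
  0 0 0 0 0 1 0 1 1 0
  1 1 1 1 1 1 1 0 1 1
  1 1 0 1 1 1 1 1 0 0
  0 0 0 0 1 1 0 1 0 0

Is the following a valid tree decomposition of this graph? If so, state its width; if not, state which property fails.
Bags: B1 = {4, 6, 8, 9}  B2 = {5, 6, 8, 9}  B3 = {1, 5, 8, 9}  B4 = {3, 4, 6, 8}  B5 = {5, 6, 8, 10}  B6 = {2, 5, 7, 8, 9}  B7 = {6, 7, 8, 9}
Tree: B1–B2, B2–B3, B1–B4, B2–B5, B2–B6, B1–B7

A tree decomposition must satisfy three properties: every vertex lies in some bag; for every edge, both endpoints lie together in some bag; and for every vertex, the bags containing it form a connected subtree. Here bags containing vertex 7 are not connected in the tree, so the decomposition is invalid.

No — bags containing vertex 7 are not connected in the tree.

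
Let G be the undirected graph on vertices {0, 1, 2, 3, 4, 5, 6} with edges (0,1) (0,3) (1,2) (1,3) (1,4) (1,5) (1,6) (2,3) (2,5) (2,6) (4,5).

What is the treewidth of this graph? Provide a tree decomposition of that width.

Treewidth 2.
One such decomposition:
Bags: B1 = {1, 4, 5}  B2 = {1, 2, 5}  B3 = {1, 2, 3}  B4 = {0, 1, 3}  B5 = {1, 2, 6}
Tree: B1–B2, B2–B3, B3–B4, B3–B5

The largest bag has 3 vertices, giving width 2; this decomposition certifies tw(G) ≤ 2. For the lower bound, the 3 vertices {0, 1, 3} are pairwise adjacent, and any tree decomposition puts a clique entirely inside one bag — forcing width ≥ 2. Combining the bounds, tw(G) = 2.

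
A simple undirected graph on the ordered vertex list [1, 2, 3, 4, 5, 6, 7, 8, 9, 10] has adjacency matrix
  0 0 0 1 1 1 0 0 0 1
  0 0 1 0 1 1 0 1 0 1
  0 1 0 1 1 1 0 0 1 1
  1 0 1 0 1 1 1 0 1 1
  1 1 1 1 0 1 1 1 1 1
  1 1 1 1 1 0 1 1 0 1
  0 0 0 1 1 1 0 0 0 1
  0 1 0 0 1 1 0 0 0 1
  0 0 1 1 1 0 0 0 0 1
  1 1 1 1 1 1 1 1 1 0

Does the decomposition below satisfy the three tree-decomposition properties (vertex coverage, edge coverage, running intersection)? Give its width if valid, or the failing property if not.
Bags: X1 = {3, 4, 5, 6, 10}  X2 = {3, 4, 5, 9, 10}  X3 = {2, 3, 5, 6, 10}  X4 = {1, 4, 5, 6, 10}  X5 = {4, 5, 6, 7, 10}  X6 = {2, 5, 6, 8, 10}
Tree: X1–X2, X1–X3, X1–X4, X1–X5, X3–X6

Vertex coverage: the bags together contain {1, 2, 3, 4, 5, 6, 7, 8, 9, 10}, the full vertex set. Edge coverage: each edge of G has both endpoints in at least one bag. Running intersection: for every vertex, the bags containing it form a connected subtree. All three properties hold, so this is a valid tree decomposition of width max|bag| − 1 = 4, and hence tw(G) ≤ 4.

Yes; width 4.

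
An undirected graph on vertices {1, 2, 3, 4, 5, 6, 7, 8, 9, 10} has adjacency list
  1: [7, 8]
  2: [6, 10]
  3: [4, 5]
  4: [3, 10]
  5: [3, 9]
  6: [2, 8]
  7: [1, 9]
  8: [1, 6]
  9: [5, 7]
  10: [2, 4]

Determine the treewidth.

2

A width-2 tree decomposition is:
Bags: B1 = {3, 4, 10}  B2 = {2, 3, 10}  B3 = {2, 3, 6}  B4 = {3, 6, 8}  B5 = {1, 3, 8}  B6 = {1, 3, 7}  B7 = {3, 7, 9}  B8 = {3, 5, 9}
Tree: B1–B2, B2–B3, B3–B4, B4–B5, B5–B6, B6–B7, B7–B8
The largest bag has 3 vertices, giving width 2; this decomposition certifies tw(G) ≤ 2. Since 3–4–10–2–6–8–1–7–9–5–3 is a cycle in G, G is not acyclic. Forests are exactly the graphs of treewidth ≤ 1, so tw(G) ≥ 2. The upper and lower bounds meet at 2, so that is the treewidth.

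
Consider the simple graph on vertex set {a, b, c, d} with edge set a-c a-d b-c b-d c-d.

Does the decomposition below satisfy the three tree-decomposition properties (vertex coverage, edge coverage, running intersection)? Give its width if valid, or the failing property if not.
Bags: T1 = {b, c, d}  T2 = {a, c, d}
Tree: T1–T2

Yes; width 2.

Vertex coverage: the bags together contain {a, b, c, d}, the full vertex set. Edge coverage: each edge of G has both endpoints in at least one bag. Running intersection: for every vertex, the bags containing it form a connected subtree. All three properties hold, so this is a valid tree decomposition of width max|bag| − 1 = 2, and hence tw(G) ≤ 2.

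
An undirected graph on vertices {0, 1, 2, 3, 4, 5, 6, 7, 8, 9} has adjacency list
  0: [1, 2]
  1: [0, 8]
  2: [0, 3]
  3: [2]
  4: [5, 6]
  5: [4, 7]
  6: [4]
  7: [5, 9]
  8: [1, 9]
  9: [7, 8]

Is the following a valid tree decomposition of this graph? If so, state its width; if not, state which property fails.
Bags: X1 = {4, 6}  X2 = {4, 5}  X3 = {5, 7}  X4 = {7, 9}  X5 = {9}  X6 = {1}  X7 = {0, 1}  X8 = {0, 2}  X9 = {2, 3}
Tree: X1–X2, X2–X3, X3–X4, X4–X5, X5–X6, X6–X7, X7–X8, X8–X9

A tree decomposition must satisfy three properties: every vertex lies in some bag; for every edge, both endpoints lie together in some bag; and for every vertex, the bags containing it form a connected subtree. Here vertex 8 appears in no bag, so the decomposition is invalid.

No — vertex 8 appears in no bag.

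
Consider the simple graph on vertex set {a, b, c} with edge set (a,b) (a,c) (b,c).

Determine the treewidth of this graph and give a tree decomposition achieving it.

Treewidth 2.
Bags: B1 = {a, b, c}
Tree: (single bag)

With just one bag of size 3, the width is 3 − 1 = 2, so tw(G) ≤ 2. Conversely, {a, b, c} is a clique of size 3, and the vertices of any clique must share a bag in every tree decomposition; so some bag has ≥ 3 vertices and tw(G) ≥ 2. Hence tw(G) = 2 exactly.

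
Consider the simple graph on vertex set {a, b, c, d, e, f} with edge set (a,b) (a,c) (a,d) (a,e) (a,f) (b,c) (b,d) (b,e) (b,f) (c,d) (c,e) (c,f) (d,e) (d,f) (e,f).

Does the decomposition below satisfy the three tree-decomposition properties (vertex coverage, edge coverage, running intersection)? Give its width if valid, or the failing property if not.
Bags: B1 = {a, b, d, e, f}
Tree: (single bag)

No — vertex c appears in no bag.

A tree decomposition must satisfy three properties: every vertex lies in some bag; for every edge, both endpoints lie together in some bag; and for every vertex, the bags containing it form a connected subtree. Here vertex c appears in no bag, so the decomposition is invalid.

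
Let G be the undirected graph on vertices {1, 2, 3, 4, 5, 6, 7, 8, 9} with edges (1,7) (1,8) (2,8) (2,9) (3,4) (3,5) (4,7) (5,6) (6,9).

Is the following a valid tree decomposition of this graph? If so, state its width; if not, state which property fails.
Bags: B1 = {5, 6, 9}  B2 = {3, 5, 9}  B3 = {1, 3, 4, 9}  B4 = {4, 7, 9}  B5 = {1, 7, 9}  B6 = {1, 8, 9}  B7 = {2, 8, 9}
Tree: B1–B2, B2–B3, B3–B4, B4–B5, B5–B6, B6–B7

No — bags containing vertex 1 are not connected in the tree.

A tree decomposition must satisfy three properties: every vertex lies in some bag; for every edge, both endpoints lie together in some bag; and for every vertex, the bags containing it form a connected subtree. Here bags containing vertex 1 are not connected in the tree, so the decomposition is invalid.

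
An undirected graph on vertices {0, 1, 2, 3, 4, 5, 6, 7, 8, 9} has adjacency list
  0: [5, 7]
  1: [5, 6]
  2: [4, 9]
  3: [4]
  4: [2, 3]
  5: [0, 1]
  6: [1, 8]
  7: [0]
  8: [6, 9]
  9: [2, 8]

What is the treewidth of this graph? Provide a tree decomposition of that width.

Treewidth 1.
Bags: B1 = {3, 4}  B2 = {2, 4}  B3 = {2, 9}  B4 = {8, 9}  B5 = {6, 8}  B6 = {1, 6}  B7 = {1, 5}  B8 = {0, 5}  B9 = {0, 7}
Tree: B1–B2, B2–B3, B3–B4, B4–B5, B5–B6, B6–B7, B7–B8, B8–B9

Each bag holds 2 vertices, so the decomposition has width 1, which upper-bounds the treewidth. G has an edge, so its treewidth is at least 1. The upper and lower bounds meet at 1, so that is the treewidth.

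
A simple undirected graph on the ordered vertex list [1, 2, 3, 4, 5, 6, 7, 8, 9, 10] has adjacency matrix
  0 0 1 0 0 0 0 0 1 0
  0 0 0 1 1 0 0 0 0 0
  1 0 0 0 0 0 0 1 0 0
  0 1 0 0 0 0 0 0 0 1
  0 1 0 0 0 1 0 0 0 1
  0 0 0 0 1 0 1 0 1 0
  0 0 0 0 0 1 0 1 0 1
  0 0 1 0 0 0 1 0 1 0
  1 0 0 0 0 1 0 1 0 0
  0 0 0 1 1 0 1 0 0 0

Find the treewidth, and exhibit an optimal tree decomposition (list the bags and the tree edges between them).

Treewidth 2.
One such decomposition:
Bags: B1 = {2, 4, 5}  B2 = {4, 5, 10}  B3 = {5, 6, 10}  B4 = {6, 7, 10}  B5 = {6, 7, 9}  B6 = {7, 8, 9}  B7 = {1, 8, 9}  B8 = {1, 3, 8}
Tree: B1–B2, B2–B3, B3–B4, B4–B5, B5–B6, B6–B7, B7–B8

Each bag holds 3 vertices, so the decomposition has width 2, which upper-bounds the treewidth. For the lower bound, G contains the cycle 2–4–10–5–2, so G is not a forest; only forests have treewidth ≤ 1, hence tw(G) ≥ 2. Therefore the treewidth is 2.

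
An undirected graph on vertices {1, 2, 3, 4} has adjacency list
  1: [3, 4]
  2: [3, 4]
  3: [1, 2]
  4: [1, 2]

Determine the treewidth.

A width-2 tree decomposition is:
Bags: B1 = {1, 3, 4}  B2 = {2, 3, 4}
Tree: B1–B2
Each bag holds 3 vertices, so the decomposition has width 2, which upper-bounds the treewidth. For the lower bound, G contains the cycle 3–1–4–2–3, so G is not a forest; only forests have treewidth ≤ 1, hence tw(G) ≥ 2. Combining the bounds, tw(G) = 2.

2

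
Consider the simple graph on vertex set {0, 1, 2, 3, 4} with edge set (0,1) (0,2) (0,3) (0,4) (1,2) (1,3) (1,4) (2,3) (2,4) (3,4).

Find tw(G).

4

A width-4 tree decomposition is:
Bags: B1 = {0, 1, 2, 3, 4}
Tree: (single bag)
A single bag containing all 5 vertices is trivially a valid decomposition of width 4. On the other hand G contains the 5-clique {0, 1, 2, 3, 4}. A clique must lie in a single bag of any decomposition, so no decomposition can have width below 4. Combining the bounds, tw(G) = 4.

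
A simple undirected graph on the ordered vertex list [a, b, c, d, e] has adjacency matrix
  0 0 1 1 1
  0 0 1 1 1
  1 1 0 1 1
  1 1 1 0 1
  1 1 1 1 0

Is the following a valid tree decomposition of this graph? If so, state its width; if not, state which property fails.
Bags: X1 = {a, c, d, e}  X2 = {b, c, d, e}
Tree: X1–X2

Yes; width 3.

Every vertex of G appears in some bag (union = {a, b, c, d, e}); every edge is covered by a bag; and for each vertex v the set of bags containing v is connected in the bag tree. The decomposition is therefore valid. The largest bag has 4 vertices, so the width is 3.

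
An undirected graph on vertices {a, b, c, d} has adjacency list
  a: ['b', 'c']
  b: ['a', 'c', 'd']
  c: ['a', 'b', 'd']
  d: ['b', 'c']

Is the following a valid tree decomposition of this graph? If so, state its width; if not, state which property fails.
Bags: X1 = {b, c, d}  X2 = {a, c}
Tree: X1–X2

No — edge (b,a) lies in no bag.

A tree decomposition must satisfy three properties: every vertex lies in some bag; for every edge, both endpoints lie together in some bag; and for every vertex, the bags containing it form a connected subtree. Here edge (b,a) lies in no bag, so the decomposition is invalid.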